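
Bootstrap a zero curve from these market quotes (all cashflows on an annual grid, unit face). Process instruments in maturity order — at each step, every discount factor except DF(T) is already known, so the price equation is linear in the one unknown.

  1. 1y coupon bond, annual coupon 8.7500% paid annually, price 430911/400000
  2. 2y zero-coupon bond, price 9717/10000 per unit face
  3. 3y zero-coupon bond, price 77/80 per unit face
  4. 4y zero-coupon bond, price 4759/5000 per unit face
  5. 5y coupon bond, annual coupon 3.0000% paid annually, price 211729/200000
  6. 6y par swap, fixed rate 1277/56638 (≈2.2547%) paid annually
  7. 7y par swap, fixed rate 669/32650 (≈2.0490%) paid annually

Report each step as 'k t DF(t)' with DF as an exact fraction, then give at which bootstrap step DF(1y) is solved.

1 1 4953/5000
2 2 9717/10000
3 3 77/80
4 4 4759/5000
5 5 9149/10000
6 6 8723/10000
7 7 4331/5000
DF(1y) is solved at step 1

step 1 [1y] bond c/1=7/80: DF=(430911/400000 − 7/80·(0))/(1+7/80) = 4953/5000 ≈ 0.990600
step 2 [2y] zero: DF = P = 9717/10000 ≈ 0.971700
step 3 [3y] zero: DF = P = 77/80 ≈ 0.962500
step 4 [4y] zero: DF = P = 4759/5000 ≈ 0.951800
step 5 [5y] bond c/1=3/100: DF=(211729/200000 − 3/100·(0.990600+0.971700+0.962500+0.951800))/(1+3/100) = 9149/10000 ≈ 0.914900
step 6 [6y] swap r/1=1277/56638: DF=(1 − 1277/56638·(0.990600+0.971700+0.962500+0.951800+0.914900))/(1+1277/56638) = 8723/10000 ≈ 0.872300
step 7 [7y] swap r/1=669/32650: DF=(1 − 669/32650·(0.990600+0.971700+0.962500+0.951800+0.914900+0.872300))/(1+669/32650) = 4331/5000 ≈ 0.866200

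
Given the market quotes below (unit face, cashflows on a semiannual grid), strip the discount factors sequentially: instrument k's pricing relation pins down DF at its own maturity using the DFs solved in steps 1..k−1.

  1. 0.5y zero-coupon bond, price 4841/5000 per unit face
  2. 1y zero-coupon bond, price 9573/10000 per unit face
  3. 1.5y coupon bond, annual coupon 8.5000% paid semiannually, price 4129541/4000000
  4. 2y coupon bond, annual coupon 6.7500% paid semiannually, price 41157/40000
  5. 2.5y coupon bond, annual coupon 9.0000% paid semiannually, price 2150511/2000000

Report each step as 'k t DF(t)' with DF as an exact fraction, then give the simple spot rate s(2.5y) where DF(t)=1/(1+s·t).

step 1 [0.5y] zero: DF = P = 4841/5000 ≈ 0.968200
step 2 [1y] zero: DF = P = 9573/10000 ≈ 0.957300
step 3 [1.5y] bond c/2=17/400: DF=(4129541/4000000 − 17/400·(0.968200+0.957300))/(1+17/400) = 4559/5000 ≈ 0.911800
step 4 [2y] bond c/2=27/800: DF=(41157/40000 − 27/800·(0.968200+0.957300+0.911800))/(1+27/800) = 9027/10000 ≈ 0.902700
step 5 [2.5y] bond c/2=9/200: DF=(2150511/2000000 − 9/200·(0.968200+0.957300+0.911800+0.902700))/(1+9/200) = 8679/10000 ≈ 0.867900

1 1/2 4841/5000
2 1 9573/10000
3 3/2 4559/5000
4 2 9027/10000
5 5/2 8679/10000
s(2.5y) = (1/(8679/10000) − 1)/(5/2) = 2642/43395 ≈ 6.0883%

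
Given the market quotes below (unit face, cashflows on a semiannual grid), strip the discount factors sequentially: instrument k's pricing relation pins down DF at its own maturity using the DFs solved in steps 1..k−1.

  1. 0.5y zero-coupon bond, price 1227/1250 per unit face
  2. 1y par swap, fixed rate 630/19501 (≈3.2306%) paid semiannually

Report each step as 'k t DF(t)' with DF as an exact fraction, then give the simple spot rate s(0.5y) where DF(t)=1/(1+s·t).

step 1 [0.5y] zero: DF = P = 1227/1250 ≈ 0.981600
step 2 [1y] swap r/2=315/19501: DF=(1 − 315/19501·(0.981600))/(1+315/19501) = 1937/2000 ≈ 0.968500

1 1/2 1227/1250
2 1 1937/2000
s(0.5y) = (1/(1227/1250) − 1)/(1/2) = 46/1227 ≈ 3.7490%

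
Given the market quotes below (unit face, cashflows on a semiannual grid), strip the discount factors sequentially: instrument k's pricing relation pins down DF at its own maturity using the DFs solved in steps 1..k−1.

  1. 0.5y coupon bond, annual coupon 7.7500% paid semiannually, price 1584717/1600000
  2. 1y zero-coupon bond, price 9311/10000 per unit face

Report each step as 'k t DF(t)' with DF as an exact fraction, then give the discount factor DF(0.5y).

step 1 [0.5y] bond c/2=31/800: DF=(1584717/1600000 − 31/800·(0))/(1+31/800) = 1907/2000 ≈ 0.953500
step 2 [1y] zero: DF = P = 9311/10000 ≈ 0.931100

1 1/2 1907/2000
2 1 9311/10000
DF(0.5y) = 1907/2000 ≈ 0.953500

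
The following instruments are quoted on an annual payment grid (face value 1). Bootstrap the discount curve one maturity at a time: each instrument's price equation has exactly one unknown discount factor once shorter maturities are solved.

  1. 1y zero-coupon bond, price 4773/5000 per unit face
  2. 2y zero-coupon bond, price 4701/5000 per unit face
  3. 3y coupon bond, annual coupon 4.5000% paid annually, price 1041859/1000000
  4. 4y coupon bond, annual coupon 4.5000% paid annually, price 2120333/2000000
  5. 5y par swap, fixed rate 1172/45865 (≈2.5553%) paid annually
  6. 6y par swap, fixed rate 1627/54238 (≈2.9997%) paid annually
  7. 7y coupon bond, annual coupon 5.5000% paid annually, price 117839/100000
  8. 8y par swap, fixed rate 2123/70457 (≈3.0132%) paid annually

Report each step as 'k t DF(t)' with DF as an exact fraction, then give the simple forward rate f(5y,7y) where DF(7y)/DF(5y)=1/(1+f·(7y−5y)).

1 1 4773/5000
2 2 4701/5000
3 3 4577/5000
4 4 1787/2000
5 5 2207/2500
6 6 8373/10000
7 7 4171/5000
8 8 7877/10000
f(5y,7y) = ((2207/2500)/(4171/5000) − 1)/(2) = 243/8342 ≈ 2.9130%

step 1 [1y] zero: DF = P = 4773/5000 ≈ 0.954600
step 2 [2y] zero: DF = P = 4701/5000 ≈ 0.940200
step 3 [3y] bond c/1=9/200: DF=(1041859/1000000 − 9/200·(0.954600+0.940200))/(1+9/200) = 4577/5000 ≈ 0.915400
step 4 [4y] bond c/1=9/200: DF=(2120333/2000000 − 9/200·(0.954600+0.940200+0.915400))/(1+9/200) = 1787/2000 ≈ 0.893500
step 5 [5y] swap r/1=1172/45865: DF=(1 − 1172/45865·(0.954600+0.940200+0.915400+0.893500))/(1+1172/45865) = 2207/2500 ≈ 0.882800
step 6 [6y] swap r/1=1627/54238: DF=(1 − 1627/54238·(0.954600+0.940200+0.915400+0.893500+0.882800))/(1+1627/54238) = 8373/10000 ≈ 0.837300
step 7 [7y] bond c/1=11/200: DF=(117839/100000 − 11/200·(0.954600+0.940200+0.915400+0.893500+0.882800+0.837300))/(1+11/200) = 4171/5000 ≈ 0.834200
step 8 [8y] swap r/1=2123/70457: DF=(1 − 2123/70457·(0.954600+0.940200+0.915400+0.893500+0.882800+0.837300+0.834200))/(1+2123/70457) = 7877/10000 ≈ 0.787700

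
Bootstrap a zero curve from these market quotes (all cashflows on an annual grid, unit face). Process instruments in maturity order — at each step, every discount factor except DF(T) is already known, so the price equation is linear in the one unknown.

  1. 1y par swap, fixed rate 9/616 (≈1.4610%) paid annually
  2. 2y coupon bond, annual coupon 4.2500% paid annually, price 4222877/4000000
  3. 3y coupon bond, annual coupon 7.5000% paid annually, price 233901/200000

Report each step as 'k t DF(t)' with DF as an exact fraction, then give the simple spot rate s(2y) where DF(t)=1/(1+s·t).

step 1 [1y] swap r/1=9/616: DF=(1 − 9/616·(0))/(1+9/616) = 616/625 ≈ 0.985600
step 2 [2y] bond c/1=17/400: DF=(4222877/4000000 − 17/400·(0.985600))/(1+17/400) = 389/400 ≈ 0.972500
step 3 [3y] bond c/1=3/40: DF=(233901/200000 − 3/40·(0.985600+0.972500))/(1+3/40) = 9513/10000 ≈ 0.951300

1 1 616/625
2 2 389/400
3 3 9513/10000
s(2y) = (1/(389/400) − 1)/(2) = 11/778 ≈ 1.4139%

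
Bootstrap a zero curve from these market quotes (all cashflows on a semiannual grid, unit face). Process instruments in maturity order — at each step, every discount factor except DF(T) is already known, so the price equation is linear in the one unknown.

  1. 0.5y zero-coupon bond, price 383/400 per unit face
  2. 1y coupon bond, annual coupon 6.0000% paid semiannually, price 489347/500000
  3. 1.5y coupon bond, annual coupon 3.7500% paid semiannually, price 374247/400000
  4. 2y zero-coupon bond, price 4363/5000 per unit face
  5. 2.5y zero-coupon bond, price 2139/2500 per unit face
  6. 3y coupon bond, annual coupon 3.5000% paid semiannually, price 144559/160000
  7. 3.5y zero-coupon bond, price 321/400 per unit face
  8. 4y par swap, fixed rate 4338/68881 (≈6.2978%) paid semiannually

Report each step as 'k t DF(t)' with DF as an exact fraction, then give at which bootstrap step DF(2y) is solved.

1 1/2 383/400
2 1 9223/10000
3 3/2 4419/5000
4 2 4363/5000
5 5/2 2139/2500
6 3 8107/10000
7 7/2 321/400
8 4 7831/10000
DF(2y) is solved at step 4

step 1 [0.5y] zero: DF = P = 383/400 ≈ 0.957500
step 2 [1y] bond c/2=3/100: DF=(489347/500000 − 3/100·(0.957500))/(1+3/100) = 9223/10000 ≈ 0.922300
step 3 [1.5y] bond c/2=3/160: DF=(374247/400000 − 3/160·(0.957500+0.922300))/(1+3/160) = 4419/5000 ≈ 0.883800
step 4 [2y] zero: DF = P = 4363/5000 ≈ 0.872600
step 5 [2.5y] zero: DF = P = 2139/2500 ≈ 0.855600
step 6 [3y] bond c/2=7/400: DF=(144559/160000 − 7/400·(0.957500+0.922300+0.883800+0.872600+0.855600))/(1+7/400) = 8107/10000 ≈ 0.810700
step 7 [3.5y] zero: DF = P = 321/400 ≈ 0.802500
step 8 [4y] swap r/2=2169/68881: DF=(1 − 2169/68881·(0.957500+0.922300+0.883800+0.872600+0.855600+0.810700+0.802500))/(1+2169/68881) = 7831/10000 ≈ 0.783100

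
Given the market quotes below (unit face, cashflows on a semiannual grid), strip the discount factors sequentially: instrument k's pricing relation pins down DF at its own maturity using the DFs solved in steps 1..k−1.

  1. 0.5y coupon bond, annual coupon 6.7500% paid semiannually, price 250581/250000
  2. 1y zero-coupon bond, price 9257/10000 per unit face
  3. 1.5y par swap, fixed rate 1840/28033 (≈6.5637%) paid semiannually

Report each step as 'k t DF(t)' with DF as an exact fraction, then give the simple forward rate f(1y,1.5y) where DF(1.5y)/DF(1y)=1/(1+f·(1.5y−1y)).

1 1/2 606/625
2 1 9257/10000
3 3/2 227/250
f(1y,1.5y) = ((9257/10000)/(227/250) − 1)/(1/2) = 177/4540 ≈ 3.8987%

step 1 [0.5y] bond c/2=27/800: DF=(250581/250000 − 27/800·(0))/(1+27/800) = 606/625 ≈ 0.969600
step 2 [1y] zero: DF = P = 9257/10000 ≈ 0.925700
step 3 [1.5y] swap r/2=920/28033: DF=(1 − 920/28033·(0.969600+0.925700))/(1+920/28033) = 227/250 ≈ 0.908000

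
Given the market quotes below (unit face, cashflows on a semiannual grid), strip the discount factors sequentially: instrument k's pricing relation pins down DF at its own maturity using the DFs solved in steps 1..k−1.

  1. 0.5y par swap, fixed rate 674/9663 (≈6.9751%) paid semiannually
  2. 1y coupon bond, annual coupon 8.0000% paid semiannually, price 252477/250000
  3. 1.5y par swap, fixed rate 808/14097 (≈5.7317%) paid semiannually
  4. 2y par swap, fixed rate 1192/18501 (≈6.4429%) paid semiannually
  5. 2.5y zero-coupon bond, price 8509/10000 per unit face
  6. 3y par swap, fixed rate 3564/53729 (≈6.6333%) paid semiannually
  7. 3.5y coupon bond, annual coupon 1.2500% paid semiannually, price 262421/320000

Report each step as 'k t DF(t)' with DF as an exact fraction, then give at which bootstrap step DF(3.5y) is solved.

1 1/2 9663/10000
2 1 9339/10000
3 3/2 1149/1250
4 2 1101/1250
5 5/2 8509/10000
6 3 4109/5000
7 7/2 977/1250
DF(3.5y) is solved at step 7

step 1 [0.5y] swap r/2=337/9663: DF=(1 − 337/9663·(0))/(1+337/9663) = 9663/10000 ≈ 0.966300
step 2 [1y] bond c/2=1/25: DF=(252477/250000 − 1/25·(0.966300))/(1+1/25) = 9339/10000 ≈ 0.933900
step 3 [1.5y] swap r/2=404/14097: DF=(1 − 404/14097·(0.966300+0.933900))/(1+404/14097) = 1149/1250 ≈ 0.919200
step 4 [2y] swap r/2=596/18501: DF=(1 − 596/18501·(0.966300+0.933900+0.919200))/(1+596/18501) = 1101/1250 ≈ 0.880800
step 5 [2.5y] zero: DF = P = 8509/10000 ≈ 0.850900
step 6 [3y] swap r/2=1782/53729: DF=(1 − 1782/53729·(0.966300+0.933900+0.919200+0.880800+0.850900))/(1+1782/53729) = 4109/5000 ≈ 0.821800
step 7 [3.5y] bond c/2=1/160: DF=(262421/320000 − 1/160·(0.966300+0.933900+0.919200+0.880800+0.850900+0.821800))/(1+1/160) = 977/1250 ≈ 0.781600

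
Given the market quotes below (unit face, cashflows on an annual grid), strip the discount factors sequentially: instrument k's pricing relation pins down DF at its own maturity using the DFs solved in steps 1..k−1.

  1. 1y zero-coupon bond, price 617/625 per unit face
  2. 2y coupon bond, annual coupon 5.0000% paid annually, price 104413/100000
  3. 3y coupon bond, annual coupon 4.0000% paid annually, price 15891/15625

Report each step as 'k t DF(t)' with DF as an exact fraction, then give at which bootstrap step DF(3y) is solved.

1 1 617/625
2 2 4737/5000
3 3 1807/2000
DF(3y) is solved at step 3

step 1 [1y] zero: DF = P = 617/625 ≈ 0.987200
step 2 [2y] bond c/1=1/20: DF=(104413/100000 − 1/20·(0.987200))/(1+1/20) = 4737/5000 ≈ 0.947400
step 3 [3y] bond c/1=1/25: DF=(15891/15625 − 1/25·(0.987200+0.947400))/(1+1/25) = 1807/2000 ≈ 0.903500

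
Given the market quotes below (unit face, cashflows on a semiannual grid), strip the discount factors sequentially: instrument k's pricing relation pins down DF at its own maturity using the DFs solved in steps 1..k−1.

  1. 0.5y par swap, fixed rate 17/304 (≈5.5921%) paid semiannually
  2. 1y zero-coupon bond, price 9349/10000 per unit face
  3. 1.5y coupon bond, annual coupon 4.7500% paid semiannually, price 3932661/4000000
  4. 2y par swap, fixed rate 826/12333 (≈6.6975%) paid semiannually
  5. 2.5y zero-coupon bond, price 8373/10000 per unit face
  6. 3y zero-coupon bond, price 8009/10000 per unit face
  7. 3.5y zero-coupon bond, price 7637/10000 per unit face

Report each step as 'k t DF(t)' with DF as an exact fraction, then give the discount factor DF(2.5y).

step 1 [0.5y] swap r/2=17/608: DF=(1 − 17/608·(0))/(1+17/608) = 608/625 ≈ 0.972800
step 2 [1y] zero: DF = P = 9349/10000 ≈ 0.934900
step 3 [1.5y] bond c/2=19/800: DF=(3932661/4000000 − 19/800·(0.972800+0.934900))/(1+19/800) = 9161/10000 ≈ 0.916100
step 4 [2y] swap r/2=413/12333: DF=(1 − 413/12333·(0.972800+0.934900+0.916100))/(1+413/12333) = 8761/10000 ≈ 0.876100
step 5 [2.5y] zero: DF = P = 8373/10000 ≈ 0.837300
step 6 [3y] zero: DF = P = 8009/10000 ≈ 0.800900
step 7 [3.5y] zero: DF = P = 7637/10000 ≈ 0.763700

1 1/2 608/625
2 1 9349/10000
3 3/2 9161/10000
4 2 8761/10000
5 5/2 8373/10000
6 3 8009/10000
7 7/2 7637/10000
DF(2.5y) = 8373/10000 ≈ 0.837300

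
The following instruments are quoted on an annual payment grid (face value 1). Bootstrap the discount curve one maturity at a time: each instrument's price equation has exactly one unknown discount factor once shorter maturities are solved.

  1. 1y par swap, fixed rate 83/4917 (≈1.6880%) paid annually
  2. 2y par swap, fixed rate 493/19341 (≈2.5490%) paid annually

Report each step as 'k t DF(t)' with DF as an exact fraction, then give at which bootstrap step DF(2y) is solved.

1 1 4917/5000
2 2 9507/10000
DF(2y) is solved at step 2

step 1 [1y] swap r/1=83/4917: DF=(1 − 83/4917·(0))/(1+83/4917) = 4917/5000 ≈ 0.983400
step 2 [2y] swap r/1=493/19341: DF=(1 − 493/19341·(0.983400))/(1+493/19341) = 9507/10000 ≈ 0.950700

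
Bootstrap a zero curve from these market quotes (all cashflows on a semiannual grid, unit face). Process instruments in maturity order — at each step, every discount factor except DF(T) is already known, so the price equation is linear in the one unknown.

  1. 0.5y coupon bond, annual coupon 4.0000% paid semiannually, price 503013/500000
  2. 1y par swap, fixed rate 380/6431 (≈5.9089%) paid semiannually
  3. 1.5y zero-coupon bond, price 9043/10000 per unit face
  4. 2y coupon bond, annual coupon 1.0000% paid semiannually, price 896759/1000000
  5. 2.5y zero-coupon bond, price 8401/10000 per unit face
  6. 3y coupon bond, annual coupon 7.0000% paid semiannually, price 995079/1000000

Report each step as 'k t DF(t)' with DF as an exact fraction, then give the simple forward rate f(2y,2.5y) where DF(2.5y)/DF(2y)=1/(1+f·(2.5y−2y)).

1 1/2 9863/10000
2 1 943/1000
3 3/2 9043/10000
4 2 4391/5000
5 5/2 8401/10000
6 3 323/400
f(2y,2.5y) = ((4391/5000)/(8401/10000) − 1)/(1/2) = 762/8401 ≈ 9.0703%

step 1 [0.5y] bond c/2=1/50: DF=(503013/500000 − 1/50·(0))/(1+1/50) = 9863/10000 ≈ 0.986300
step 2 [1y] swap r/2=190/6431: DF=(1 − 190/6431·(0.986300))/(1+190/6431) = 943/1000 ≈ 0.943000
step 3 [1.5y] zero: DF = P = 9043/10000 ≈ 0.904300
step 4 [2y] bond c/2=1/200: DF=(896759/1000000 − 1/200·(0.986300+0.943000+0.904300))/(1+1/200) = 4391/5000 ≈ 0.878200
step 5 [2.5y] zero: DF = P = 8401/10000 ≈ 0.840100
step 6 [3y] bond c/2=7/200: DF=(995079/1000000 − 7/200·(0.986300+0.943000+0.904300+0.878200+0.840100))/(1+7/200) = 323/400 ≈ 0.807500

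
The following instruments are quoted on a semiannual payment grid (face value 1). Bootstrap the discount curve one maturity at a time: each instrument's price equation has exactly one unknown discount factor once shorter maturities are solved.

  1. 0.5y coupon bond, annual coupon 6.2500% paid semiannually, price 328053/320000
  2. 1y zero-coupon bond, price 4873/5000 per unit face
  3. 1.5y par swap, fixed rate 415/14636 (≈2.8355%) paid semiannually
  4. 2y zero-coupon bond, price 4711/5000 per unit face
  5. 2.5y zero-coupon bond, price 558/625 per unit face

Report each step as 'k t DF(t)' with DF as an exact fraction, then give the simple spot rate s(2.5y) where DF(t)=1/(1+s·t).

step 1 [0.5y] bond c/2=1/32: DF=(328053/320000 − 1/32·(0))/(1+1/32) = 9941/10000 ≈ 0.994100
step 2 [1y] zero: DF = P = 4873/5000 ≈ 0.974600
step 3 [1.5y] swap r/2=415/29272: DF=(1 − 415/29272·(0.994100+0.974600))/(1+415/29272) = 1917/2000 ≈ 0.958500
step 4 [2y] zero: DF = P = 4711/5000 ≈ 0.942200
step 5 [2.5y] zero: DF = P = 558/625 ≈ 0.892800

1 1/2 9941/10000
2 1 4873/5000
3 3/2 1917/2000
4 2 4711/5000
5 5/2 558/625
s(2.5y) = (1/(558/625) − 1)/(5/2) = 67/1395 ≈ 4.8029%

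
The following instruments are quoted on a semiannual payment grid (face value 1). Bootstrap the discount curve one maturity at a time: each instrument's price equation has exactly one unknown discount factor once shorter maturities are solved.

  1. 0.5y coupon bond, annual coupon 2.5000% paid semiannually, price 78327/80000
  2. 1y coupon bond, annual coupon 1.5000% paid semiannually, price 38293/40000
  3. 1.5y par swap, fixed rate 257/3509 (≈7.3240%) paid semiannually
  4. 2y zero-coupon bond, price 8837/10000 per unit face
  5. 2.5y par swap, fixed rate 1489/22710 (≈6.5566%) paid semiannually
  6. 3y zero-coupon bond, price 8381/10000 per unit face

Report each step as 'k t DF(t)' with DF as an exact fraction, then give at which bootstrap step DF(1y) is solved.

1 1/2 967/1000
2 1 943/1000
3 3/2 2243/2500
4 2 8837/10000
5 5/2 8511/10000
6 3 8381/10000
DF(1y) is solved at step 2

step 1 [0.5y] bond c/2=1/80: DF=(78327/80000 − 1/80·(0))/(1+1/80) = 967/1000 ≈ 0.967000
step 2 [1y] bond c/2=3/400: DF=(38293/40000 − 3/400·(0.967000))/(1+3/400) = 943/1000 ≈ 0.943000
step 3 [1.5y] swap r/2=257/7018: DF=(1 − 257/7018·(0.967000+0.943000))/(1+257/7018) = 2243/2500 ≈ 0.897200
step 4 [2y] zero: DF = P = 8837/10000 ≈ 0.883700
step 5 [2.5y] swap r/2=1489/45420: DF=(1 − 1489/45420·(0.967000+0.943000+0.897200+0.883700))/(1+1489/45420) = 8511/10000 ≈ 0.851100
step 6 [3y] zero: DF = P = 8381/10000 ≈ 0.838100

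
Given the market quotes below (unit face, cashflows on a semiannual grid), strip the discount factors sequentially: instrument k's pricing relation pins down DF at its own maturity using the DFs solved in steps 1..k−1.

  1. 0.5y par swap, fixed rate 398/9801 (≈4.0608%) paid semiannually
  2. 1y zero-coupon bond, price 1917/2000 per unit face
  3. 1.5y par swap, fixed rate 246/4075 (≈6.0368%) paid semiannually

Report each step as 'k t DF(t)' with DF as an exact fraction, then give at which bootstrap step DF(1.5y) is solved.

step 1 [0.5y] swap r/2=199/9801: DF=(1 − 199/9801·(0))/(1+199/9801) = 9801/10000 ≈ 0.980100
step 2 [1y] zero: DF = P = 1917/2000 ≈ 0.958500
step 3 [1.5y] swap r/2=123/4075: DF=(1 − 123/4075·(0.980100+0.958500))/(1+123/4075) = 9139/10000 ≈ 0.913900

1 1/2 9801/10000
2 1 1917/2000
3 3/2 9139/10000
DF(1.5y) is solved at step 3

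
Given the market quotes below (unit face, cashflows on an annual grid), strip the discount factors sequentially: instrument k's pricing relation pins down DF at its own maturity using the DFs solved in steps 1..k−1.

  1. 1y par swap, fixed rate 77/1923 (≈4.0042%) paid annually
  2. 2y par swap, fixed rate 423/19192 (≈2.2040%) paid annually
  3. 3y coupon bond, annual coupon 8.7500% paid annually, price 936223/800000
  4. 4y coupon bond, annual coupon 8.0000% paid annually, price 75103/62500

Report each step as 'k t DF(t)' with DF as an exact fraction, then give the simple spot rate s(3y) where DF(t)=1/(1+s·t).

step 1 [1y] swap r/1=77/1923: DF=(1 − 77/1923·(0))/(1+77/1923) = 1923/2000 ≈ 0.961500
step 2 [2y] swap r/1=423/19192: DF=(1 − 423/19192·(0.961500))/(1+423/19192) = 9577/10000 ≈ 0.957700
step 3 [3y] bond c/1=7/80: DF=(936223/800000 − 7/80·(0.961500+0.957700))/(1+7/80) = 9217/10000 ≈ 0.921700
step 4 [4y] bond c/1=2/25: DF=(75103/62500 − 2/25·(0.961500+0.957700+0.921700))/(1+2/25) = 4511/5000 ≈ 0.902200

1 1 1923/2000
2 2 9577/10000
3 3 9217/10000
4 4 4511/5000
s(3y) = (1/(9217/10000) − 1)/(3) = 261/9217 ≈ 2.8317%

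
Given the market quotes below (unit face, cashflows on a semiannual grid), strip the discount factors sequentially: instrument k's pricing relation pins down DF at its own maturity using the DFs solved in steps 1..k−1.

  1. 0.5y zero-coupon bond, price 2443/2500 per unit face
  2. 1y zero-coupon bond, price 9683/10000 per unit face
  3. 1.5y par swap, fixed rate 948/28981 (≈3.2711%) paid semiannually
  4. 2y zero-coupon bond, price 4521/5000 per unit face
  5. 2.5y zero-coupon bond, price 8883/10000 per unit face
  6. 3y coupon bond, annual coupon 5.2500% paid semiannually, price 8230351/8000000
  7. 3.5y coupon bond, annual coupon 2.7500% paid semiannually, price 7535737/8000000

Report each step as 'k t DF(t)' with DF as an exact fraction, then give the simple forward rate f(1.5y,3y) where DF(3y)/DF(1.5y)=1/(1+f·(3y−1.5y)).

step 1 [0.5y] zero: DF = P = 2443/2500 ≈ 0.977200
step 2 [1y] zero: DF = P = 9683/10000 ≈ 0.968300
step 3 [1.5y] swap r/2=474/28981: DF=(1 − 474/28981·(0.977200+0.968300))/(1+474/28981) = 4763/5000 ≈ 0.952600
step 4 [2y] zero: DF = P = 4521/5000 ≈ 0.904200
step 5 [2.5y] zero: DF = P = 8883/10000 ≈ 0.888300
step 6 [3y] bond c/2=21/800: DF=(8230351/8000000 − 21/800·(0.977200+0.968300+0.952600+0.904200+0.888300))/(1+21/800) = 353/400 ≈ 0.882500
step 7 [3.5y] bond c/2=11/800: DF=(7535737/8000000 − 11/800·(0.977200+0.968300+0.952600+0.904200+0.888300+0.882500))/(1+11/800) = 1067/1250 ≈ 0.853600

1 1/2 2443/2500
2 1 9683/10000
3 3/2 4763/5000
4 2 4521/5000
5 5/2 8883/10000
6 3 353/400
7 7/2 1067/1250
f(1.5y,3y) = ((4763/5000)/(353/400) − 1)/(3/2) = 1402/26475 ≈ 5.2956%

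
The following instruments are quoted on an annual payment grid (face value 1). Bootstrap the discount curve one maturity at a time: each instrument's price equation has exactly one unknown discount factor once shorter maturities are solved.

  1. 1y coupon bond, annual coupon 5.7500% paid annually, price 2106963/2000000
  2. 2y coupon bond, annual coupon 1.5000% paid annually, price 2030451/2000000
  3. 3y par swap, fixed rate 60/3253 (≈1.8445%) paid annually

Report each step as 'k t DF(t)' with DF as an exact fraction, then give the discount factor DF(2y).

1 1 4981/5000
2 2 1971/2000
3 3 473/500
DF(2y) = 1971/2000 ≈ 0.985500

step 1 [1y] bond c/1=23/400: DF=(2106963/2000000 − 23/400·(0))/(1+23/400) = 4981/5000 ≈ 0.996200
step 2 [2y] bond c/1=3/200: DF=(2030451/2000000 − 3/200·(0.996200))/(1+3/200) = 1971/2000 ≈ 0.985500
step 3 [3y] swap r/1=60/3253: DF=(1 − 60/3253·(0.996200+0.985500))/(1+60/3253) = 473/500 ≈ 0.946000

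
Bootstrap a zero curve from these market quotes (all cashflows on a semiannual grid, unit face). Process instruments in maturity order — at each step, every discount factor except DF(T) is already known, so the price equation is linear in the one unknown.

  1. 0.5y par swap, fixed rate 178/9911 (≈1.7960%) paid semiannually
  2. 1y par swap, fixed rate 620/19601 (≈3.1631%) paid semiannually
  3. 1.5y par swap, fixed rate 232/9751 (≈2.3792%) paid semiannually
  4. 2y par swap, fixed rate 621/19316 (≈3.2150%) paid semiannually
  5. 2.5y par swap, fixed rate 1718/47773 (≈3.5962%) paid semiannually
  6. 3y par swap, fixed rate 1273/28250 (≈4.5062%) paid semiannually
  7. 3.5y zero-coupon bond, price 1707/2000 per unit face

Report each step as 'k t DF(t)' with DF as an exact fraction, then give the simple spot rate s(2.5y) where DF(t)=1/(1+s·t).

1 1/2 9911/10000
2 1 969/1000
3 3/2 2413/2500
4 2 9379/10000
5 5/2 9141/10000
6 3 8727/10000
7 7/2 1707/2000
s(2.5y) = (1/(9141/10000) − 1)/(5/2) = 1718/45705 ≈ 3.7589%

step 1 [0.5y] swap r/2=89/9911: DF=(1 − 89/9911·(0))/(1+89/9911) = 9911/10000 ≈ 0.991100
step 2 [1y] swap r/2=310/19601: DF=(1 − 310/19601·(0.991100))/(1+310/19601) = 969/1000 ≈ 0.969000
step 3 [1.5y] swap r/2=116/9751: DF=(1 − 116/9751·(0.991100+0.969000))/(1+116/9751) = 2413/2500 ≈ 0.965200
step 4 [2y] swap r/2=621/38632: DF=(1 − 621/38632·(0.991100+0.969000+0.965200))/(1+621/38632) = 9379/10000 ≈ 0.937900
step 5 [2.5y] swap r/2=859/47773: DF=(1 − 859/47773·(0.991100+0.969000+0.965200+0.937900))/(1+859/47773) = 9141/10000 ≈ 0.914100
step 6 [3y] swap r/2=1273/56500: DF=(1 − 1273/56500·(0.991100+0.969000+0.965200+0.937900+0.914100))/(1+1273/56500) = 8727/10000 ≈ 0.872700
step 7 [3.5y] zero: DF = P = 1707/2000 ≈ 0.853500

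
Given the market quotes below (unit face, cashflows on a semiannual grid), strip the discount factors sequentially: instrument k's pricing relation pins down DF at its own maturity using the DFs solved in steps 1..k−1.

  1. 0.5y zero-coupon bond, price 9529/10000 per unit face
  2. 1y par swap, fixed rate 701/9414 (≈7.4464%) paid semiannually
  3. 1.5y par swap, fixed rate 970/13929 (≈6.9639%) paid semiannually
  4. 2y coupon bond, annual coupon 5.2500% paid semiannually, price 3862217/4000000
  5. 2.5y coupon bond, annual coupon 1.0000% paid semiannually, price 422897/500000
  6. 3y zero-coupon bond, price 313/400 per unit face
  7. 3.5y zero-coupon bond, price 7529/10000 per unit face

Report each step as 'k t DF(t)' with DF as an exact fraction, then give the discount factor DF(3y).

step 1 [0.5y] zero: DF = P = 9529/10000 ≈ 0.952900
step 2 [1y] swap r/2=701/18828: DF=(1 − 701/18828·(0.952900))/(1+701/18828) = 9299/10000 ≈ 0.929900
step 3 [1.5y] swap r/2=485/13929: DF=(1 − 485/13929·(0.952900+0.929900))/(1+485/13929) = 903/1000 ≈ 0.903000
step 4 [2y] bond c/2=21/800: DF=(3862217/4000000 − 21/800·(0.952900+0.929900+0.903000))/(1+21/800) = 1087/1250 ≈ 0.869600
step 5 [2.5y] bond c/2=1/200: DF=(422897/500000 − 1/200·(0.952900+0.929900+0.903000+0.869600))/(1+1/200) = 4117/5000 ≈ 0.823400
step 6 [3y] zero: DF = P = 313/400 ≈ 0.782500
step 7 [3.5y] zero: DF = P = 7529/10000 ≈ 0.752900

1 1/2 9529/10000
2 1 9299/10000
3 3/2 903/1000
4 2 1087/1250
5 5/2 4117/5000
6 3 313/400
7 7/2 7529/10000
DF(3y) = 313/400 ≈ 0.782500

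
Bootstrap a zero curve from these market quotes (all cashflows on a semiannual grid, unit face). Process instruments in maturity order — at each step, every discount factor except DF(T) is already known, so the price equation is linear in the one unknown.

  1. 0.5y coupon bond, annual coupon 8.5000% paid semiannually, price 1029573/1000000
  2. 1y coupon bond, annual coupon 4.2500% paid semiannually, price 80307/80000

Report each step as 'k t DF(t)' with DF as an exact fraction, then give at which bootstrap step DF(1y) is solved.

step 1 [0.5y] bond c/2=17/400: DF=(1029573/1000000 − 17/400·(0))/(1+17/400) = 2469/2500 ≈ 0.987600
step 2 [1y] bond c/2=17/800: DF=(80307/80000 − 17/800·(0.987600))/(1+17/800) = 1203/1250 ≈ 0.962400

1 1/2 2469/2500
2 1 1203/1250
DF(1y) is solved at step 2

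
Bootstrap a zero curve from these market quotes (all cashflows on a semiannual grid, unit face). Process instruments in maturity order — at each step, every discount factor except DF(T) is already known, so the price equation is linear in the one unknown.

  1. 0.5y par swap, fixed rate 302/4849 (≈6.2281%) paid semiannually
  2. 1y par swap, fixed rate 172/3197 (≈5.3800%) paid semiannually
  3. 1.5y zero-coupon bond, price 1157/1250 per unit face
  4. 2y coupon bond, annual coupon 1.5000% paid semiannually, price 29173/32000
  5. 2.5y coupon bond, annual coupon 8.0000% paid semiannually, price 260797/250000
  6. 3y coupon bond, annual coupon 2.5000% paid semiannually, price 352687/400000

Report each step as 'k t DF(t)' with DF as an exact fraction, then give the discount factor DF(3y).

step 1 [0.5y] swap r/2=151/4849: DF=(1 − 151/4849·(0))/(1+151/4849) = 4849/5000 ≈ 0.969800
step 2 [1y] swap r/2=86/3197: DF=(1 − 86/3197·(0.969800))/(1+86/3197) = 2371/2500 ≈ 0.948400
step 3 [1.5y] zero: DF = P = 1157/1250 ≈ 0.925600
step 4 [2y] bond c/2=3/400: DF=(29173/32000 − 3/400·(0.969800+0.948400+0.925600))/(1+3/400) = 8837/10000 ≈ 0.883700
step 5 [2.5y] bond c/2=1/25: DF=(260797/250000 − 1/25·(0.969800+0.948400+0.925600+0.883700))/(1+1/25) = 8597/10000 ≈ 0.859700
step 6 [3y] bond c/2=1/80: DF=(352687/400000 − 1/80·(0.969800+0.948400+0.925600+0.883700+0.859700))/(1+1/80) = 4071/5000 ≈ 0.814200

1 1/2 4849/5000
2 1 2371/2500
3 3/2 1157/1250
4 2 8837/10000
5 5/2 8597/10000
6 3 4071/5000
DF(3y) = 4071/5000 ≈ 0.814200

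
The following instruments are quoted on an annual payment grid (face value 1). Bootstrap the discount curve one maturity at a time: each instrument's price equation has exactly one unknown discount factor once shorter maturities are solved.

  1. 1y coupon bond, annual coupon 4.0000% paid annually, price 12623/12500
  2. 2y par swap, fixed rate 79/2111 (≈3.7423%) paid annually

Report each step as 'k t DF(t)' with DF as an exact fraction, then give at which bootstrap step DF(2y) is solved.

step 1 [1y] bond c/1=1/25: DF=(12623/12500 − 1/25·(0))/(1+1/25) = 971/1000 ≈ 0.971000
step 2 [2y] swap r/1=79/2111: DF=(1 − 79/2111·(0.971000))/(1+79/2111) = 9289/10000 ≈ 0.928900

1 1 971/1000
2 2 9289/10000
DF(2y) is solved at step 2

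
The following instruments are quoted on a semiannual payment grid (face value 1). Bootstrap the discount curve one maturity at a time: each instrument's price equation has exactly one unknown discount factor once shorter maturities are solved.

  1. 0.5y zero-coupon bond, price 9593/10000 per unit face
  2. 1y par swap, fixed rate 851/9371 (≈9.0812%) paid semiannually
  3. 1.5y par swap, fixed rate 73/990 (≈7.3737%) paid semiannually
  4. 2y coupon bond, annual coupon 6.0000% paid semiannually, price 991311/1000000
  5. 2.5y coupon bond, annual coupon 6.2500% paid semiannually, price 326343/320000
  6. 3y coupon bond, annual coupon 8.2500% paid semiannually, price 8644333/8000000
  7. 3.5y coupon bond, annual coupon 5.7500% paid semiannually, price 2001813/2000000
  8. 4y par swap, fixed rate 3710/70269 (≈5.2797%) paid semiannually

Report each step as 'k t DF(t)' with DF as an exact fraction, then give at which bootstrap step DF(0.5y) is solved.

step 1 [0.5y] zero: DF = P = 9593/10000 ≈ 0.959300
step 2 [1y] swap r/2=851/18742: DF=(1 − 851/18742·(0.959300))/(1+851/18742) = 9149/10000 ≈ 0.914900
step 3 [1.5y] swap r/2=73/1980: DF=(1 − 73/1980·(0.959300+0.914900))/(1+73/1980) = 4489/5000 ≈ 0.897800
step 4 [2y] bond c/2=3/100: DF=(991311/1000000 − 3/100·(0.959300+0.914900+0.897800))/(1+3/100) = 8817/10000 ≈ 0.881700
step 5 [2.5y] bond c/2=1/32: DF=(326343/320000 − 1/32·(0.959300+0.914900+0.897800+0.881700))/(1+1/32) = 4391/5000 ≈ 0.878200
step 6 [3y] bond c/2=33/800: DF=(8644333/8000000 − 33/800·(0.959300+0.914900+0.897800+0.881700+0.878200))/(1+33/800) = 4291/5000 ≈ 0.858200
step 7 [3.5y] bond c/2=23/800: DF=(2001813/2000000 − 23/800·(0.959300+0.914900+0.897800+0.881700+0.878200+0.858200))/(1+23/800) = 8223/10000 ≈ 0.822300
step 8 [4y] swap r/2=1855/70269: DF=(1 − 1855/70269·(0.959300+0.914900+0.897800+0.881700+0.878200+0.858200+0.822300))/(1+1855/70269) = 1629/2000 ≈ 0.814500

1 1/2 9593/10000
2 1 9149/10000
3 3/2 4489/5000
4 2 8817/10000
5 5/2 4391/5000
6 3 4291/5000
7 7/2 8223/10000
8 4 1629/2000
DF(0.5y) is solved at step 1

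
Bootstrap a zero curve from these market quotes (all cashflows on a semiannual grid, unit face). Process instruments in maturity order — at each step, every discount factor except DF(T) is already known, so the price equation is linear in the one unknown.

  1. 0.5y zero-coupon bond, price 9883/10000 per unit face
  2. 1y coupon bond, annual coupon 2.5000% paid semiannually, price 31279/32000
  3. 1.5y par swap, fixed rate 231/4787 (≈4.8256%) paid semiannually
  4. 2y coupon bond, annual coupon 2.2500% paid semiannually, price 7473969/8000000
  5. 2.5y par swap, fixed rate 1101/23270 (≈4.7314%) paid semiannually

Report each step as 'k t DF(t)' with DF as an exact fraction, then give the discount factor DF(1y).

step 1 [0.5y] zero: DF = P = 9883/10000 ≈ 0.988300
step 2 [1y] bond c/2=1/80: DF=(31279/32000 − 1/80·(0.988300))/(1+1/80) = 2383/2500 ≈ 0.953200
step 3 [1.5y] swap r/2=231/9574: DF=(1 − 231/9574·(0.988300+0.953200))/(1+231/9574) = 9307/10000 ≈ 0.930700
step 4 [2y] bond c/2=9/800: DF=(7473969/8000000 − 9/800·(0.988300+0.953200+0.930700))/(1+9/800) = 8919/10000 ≈ 0.891900
step 5 [2.5y] swap r/2=1101/46540: DF=(1 − 1101/46540·(0.988300+0.953200+0.930700+0.891900))/(1+1101/46540) = 8899/10000 ≈ 0.889900

1 1/2 9883/10000
2 1 2383/2500
3 3/2 9307/10000
4 2 8919/10000
5 5/2 8899/10000
DF(1y) = 2383/2500 ≈ 0.953200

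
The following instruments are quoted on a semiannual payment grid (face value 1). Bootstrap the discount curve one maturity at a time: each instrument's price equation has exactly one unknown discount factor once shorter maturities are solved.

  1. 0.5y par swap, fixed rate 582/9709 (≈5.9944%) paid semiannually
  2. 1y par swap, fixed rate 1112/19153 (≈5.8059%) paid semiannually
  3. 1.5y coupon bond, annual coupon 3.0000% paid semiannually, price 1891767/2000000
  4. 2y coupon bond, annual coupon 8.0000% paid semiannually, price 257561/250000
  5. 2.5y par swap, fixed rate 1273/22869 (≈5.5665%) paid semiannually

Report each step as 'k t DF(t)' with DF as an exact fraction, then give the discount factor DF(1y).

1 1/2 9709/10000
2 1 2361/2500
3 3/2 2259/2500
4 2 4411/5000
5 5/2 8727/10000
DF(1y) = 2361/2500 ≈ 0.944400

step 1 [0.5y] swap r/2=291/9709: DF=(1 − 291/9709·(0))/(1+291/9709) = 9709/10000 ≈ 0.970900
step 2 [1y] swap r/2=556/19153: DF=(1 − 556/19153·(0.970900))/(1+556/19153) = 2361/2500 ≈ 0.944400
step 3 [1.5y] bond c/2=3/200: DF=(1891767/2000000 − 3/200·(0.970900+0.944400))/(1+3/200) = 2259/2500 ≈ 0.903600
step 4 [2y] bond c/2=1/25: DF=(257561/250000 − 1/25·(0.970900+0.944400+0.903600))/(1+1/25) = 4411/5000 ≈ 0.882200
step 5 [2.5y] swap r/2=1273/45738: DF=(1 − 1273/45738·(0.970900+0.944400+0.903600+0.882200))/(1+1273/45738) = 8727/10000 ≈ 0.872700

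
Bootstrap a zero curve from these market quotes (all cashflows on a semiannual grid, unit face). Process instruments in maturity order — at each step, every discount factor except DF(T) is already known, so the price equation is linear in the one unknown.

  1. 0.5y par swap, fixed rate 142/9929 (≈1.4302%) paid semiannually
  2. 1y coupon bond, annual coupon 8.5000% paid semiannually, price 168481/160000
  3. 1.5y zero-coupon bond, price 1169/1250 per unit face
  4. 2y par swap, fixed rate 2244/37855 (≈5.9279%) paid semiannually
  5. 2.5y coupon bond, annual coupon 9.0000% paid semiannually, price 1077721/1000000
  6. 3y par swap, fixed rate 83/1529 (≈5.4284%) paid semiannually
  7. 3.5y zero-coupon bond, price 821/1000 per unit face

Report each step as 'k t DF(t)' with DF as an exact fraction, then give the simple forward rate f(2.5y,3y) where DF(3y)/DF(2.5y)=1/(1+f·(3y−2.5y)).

step 1 [0.5y] swap r/2=71/9929: DF=(1 − 71/9929·(0))/(1+71/9929) = 9929/10000 ≈ 0.992900
step 2 [1y] bond c/2=17/400: DF=(168481/160000 − 17/400·(0.992900))/(1+17/400) = 606/625 ≈ 0.969600
step 3 [1.5y] zero: DF = P = 1169/1250 ≈ 0.935200
step 4 [2y] swap r/2=1122/37855: DF=(1 − 1122/37855·(0.992900+0.969600+0.935200))/(1+1122/37855) = 4439/5000 ≈ 0.887800
step 5 [2.5y] bond c/2=9/200: DF=(1077721/1000000 − 9/200·(0.992900+0.969600+0.935200+0.887800))/(1+9/200) = 8683/10000 ≈ 0.868300
step 6 [3y] swap r/2=83/3058: DF=(1 − 83/3058·(0.992900+0.969600+0.935200+0.887800+0.868300))/(1+83/3058) = 4253/5000 ≈ 0.850600
step 7 [3.5y] zero: DF = P = 821/1000 ≈ 0.821000

1 1/2 9929/10000
2 1 606/625
3 3/2 1169/1250
4 2 4439/5000
5 5/2 8683/10000
6 3 4253/5000
7 7/2 821/1000
f(2.5y,3y) = ((8683/10000)/(4253/5000) − 1)/(1/2) = 177/4253 ≈ 4.1618%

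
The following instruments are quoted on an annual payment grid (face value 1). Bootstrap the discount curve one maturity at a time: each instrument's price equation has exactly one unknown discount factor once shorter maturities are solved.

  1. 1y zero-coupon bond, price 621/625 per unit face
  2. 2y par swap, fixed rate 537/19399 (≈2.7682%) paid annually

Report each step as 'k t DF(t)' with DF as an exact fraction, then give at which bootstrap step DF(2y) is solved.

step 1 [1y] zero: DF = P = 621/625 ≈ 0.993600
step 2 [2y] swap r/1=537/19399: DF=(1 − 537/19399·(0.993600))/(1+537/19399) = 9463/10000 ≈ 0.946300

1 1 621/625
2 2 9463/10000
DF(2y) is solved at step 2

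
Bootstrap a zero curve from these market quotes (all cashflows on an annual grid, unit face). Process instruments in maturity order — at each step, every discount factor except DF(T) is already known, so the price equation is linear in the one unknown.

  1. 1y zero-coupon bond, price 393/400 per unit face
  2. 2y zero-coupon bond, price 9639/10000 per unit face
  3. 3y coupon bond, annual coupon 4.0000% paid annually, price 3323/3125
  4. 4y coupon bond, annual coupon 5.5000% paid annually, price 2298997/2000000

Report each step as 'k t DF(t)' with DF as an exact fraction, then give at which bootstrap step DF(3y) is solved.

1 1 393/400
2 2 9639/10000
3 3 2369/2500
4 4 9387/10000
DF(3y) is solved at step 3

step 1 [1y] zero: DF = P = 393/400 ≈ 0.982500
step 2 [2y] zero: DF = P = 9639/10000 ≈ 0.963900
step 3 [3y] bond c/1=1/25: DF=(3323/3125 − 1/25·(0.982500+0.963900))/(1+1/25) = 2369/2500 ≈ 0.947600
step 4 [4y] bond c/1=11/200: DF=(2298997/2000000 − 11/200·(0.982500+0.963900+0.947600))/(1+11/200) = 9387/10000 ≈ 0.938700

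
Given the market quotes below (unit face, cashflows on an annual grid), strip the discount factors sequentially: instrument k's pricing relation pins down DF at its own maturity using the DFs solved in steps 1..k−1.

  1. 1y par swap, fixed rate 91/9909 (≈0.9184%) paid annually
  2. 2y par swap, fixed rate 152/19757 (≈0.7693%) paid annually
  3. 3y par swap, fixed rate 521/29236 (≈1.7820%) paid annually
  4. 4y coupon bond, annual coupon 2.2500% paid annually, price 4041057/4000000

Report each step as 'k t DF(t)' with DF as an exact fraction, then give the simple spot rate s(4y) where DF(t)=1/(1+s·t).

step 1 [1y] swap r/1=91/9909: DF=(1 − 91/9909·(0))/(1+91/9909) = 9909/10000 ≈ 0.990900
step 2 [2y] swap r/1=152/19757: DF=(1 − 152/19757·(0.990900))/(1+152/19757) = 1231/1250 ≈ 0.984800
step 3 [3y] swap r/1=521/29236: DF=(1 − 521/29236·(0.990900+0.984800))/(1+521/29236) = 9479/10000 ≈ 0.947900
step 4 [4y] bond c/1=9/400: DF=(4041057/4000000 − 9/400·(0.990900+0.984800+0.947900))/(1+9/400) = 9237/10000 ≈ 0.923700

1 1 9909/10000
2 2 1231/1250
3 3 9479/10000
4 4 9237/10000
s(4y) = (1/(9237/10000) − 1)/(4) = 763/36948 ≈ 2.0651%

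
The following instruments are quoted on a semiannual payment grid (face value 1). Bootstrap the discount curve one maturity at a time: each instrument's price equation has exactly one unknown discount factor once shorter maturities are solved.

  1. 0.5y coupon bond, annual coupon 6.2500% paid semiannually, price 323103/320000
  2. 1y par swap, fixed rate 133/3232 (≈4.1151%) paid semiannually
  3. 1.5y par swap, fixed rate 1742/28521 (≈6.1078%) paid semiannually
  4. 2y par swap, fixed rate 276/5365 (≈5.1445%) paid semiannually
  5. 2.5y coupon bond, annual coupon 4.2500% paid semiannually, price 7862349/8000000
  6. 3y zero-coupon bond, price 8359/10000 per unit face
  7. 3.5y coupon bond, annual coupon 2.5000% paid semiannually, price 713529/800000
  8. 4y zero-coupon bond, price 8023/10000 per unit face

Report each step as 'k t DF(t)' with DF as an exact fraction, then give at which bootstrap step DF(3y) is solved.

step 1 [0.5y] bond c/2=1/32: DF=(323103/320000 − 1/32·(0))/(1+1/32) = 9791/10000 ≈ 0.979100
step 2 [1y] swap r/2=133/6464: DF=(1 − 133/6464·(0.979100))/(1+133/6464) = 9601/10000 ≈ 0.960100
step 3 [1.5y] swap r/2=871/28521: DF=(1 − 871/28521·(0.979100+0.960100))/(1+871/28521) = 9129/10000 ≈ 0.912900
step 4 [2y] swap r/2=138/5365: DF=(1 − 138/5365·(0.979100+0.960100+0.912900))/(1+138/5365) = 4517/5000 ≈ 0.903400
step 5 [2.5y] bond c/2=17/800: DF=(7862349/8000000 − 17/800·(0.979100+0.960100+0.912900+0.903400))/(1+17/800) = 4421/5000 ≈ 0.884200
step 6 [3y] zero: DF = P = 8359/10000 ≈ 0.835900
step 7 [3.5y] bond c/2=1/80: DF=(713529/800000 − 1/80·(0.979100+0.960100+0.912900+0.903400+0.884200+0.835900))/(1+1/80) = 8133/10000 ≈ 0.813300
step 8 [4y] zero: DF = P = 8023/10000 ≈ 0.802300

1 1/2 9791/10000
2 1 9601/10000
3 3/2 9129/10000
4 2 4517/5000
5 5/2 4421/5000
6 3 8359/10000
7 7/2 8133/10000
8 4 8023/10000
DF(3y) is solved at step 6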